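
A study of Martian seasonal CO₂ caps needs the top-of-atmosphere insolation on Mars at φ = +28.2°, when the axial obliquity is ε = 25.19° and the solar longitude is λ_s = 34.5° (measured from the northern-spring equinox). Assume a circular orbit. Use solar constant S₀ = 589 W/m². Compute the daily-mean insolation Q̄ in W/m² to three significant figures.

Q̄ ≈ 195 W/m²

Solar declination: sin δ = sin ε · sin λ_s = sin 25.19° × sin 34.5° = 0.24107, so δ = +13.950°.
cos H₀ = −tan(+28.2°) tan(+13.950°) = -0.1332, H₀ = 1.7044 rad.
Bracket: H₀ sin φ sin δ + cos φ cos δ sin H₀ = 1.7044×0.47255×0.24107 + 0.88130×0.97051×0.99109 = 0.194161 + 0.847690 = 1.041851.
Q̄ = (S₀/π) × [bracket] = (589/π) × 1.041851 = 195.3 W/m².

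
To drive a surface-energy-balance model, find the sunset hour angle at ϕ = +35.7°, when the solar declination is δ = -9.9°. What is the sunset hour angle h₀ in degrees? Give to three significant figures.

cos h₀ = −tan ϕ · tan δ = −tan(+35.7°) × tan(-9.900°) = 0.1254, so h₀ = 1.4451 rad = 82.80°.

h₀ = 82.8°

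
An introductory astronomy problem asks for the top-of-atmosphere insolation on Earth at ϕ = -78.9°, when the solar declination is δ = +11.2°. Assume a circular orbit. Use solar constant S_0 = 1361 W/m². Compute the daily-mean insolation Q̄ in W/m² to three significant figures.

cos h₀ = −tan(-78.9°) tan(+11.200°) = 1.0092 ≥ 1 ⇒ polar night, h₀ = 0 and Q̄ = 0.

Q̄ ≈ 0.00 W/m²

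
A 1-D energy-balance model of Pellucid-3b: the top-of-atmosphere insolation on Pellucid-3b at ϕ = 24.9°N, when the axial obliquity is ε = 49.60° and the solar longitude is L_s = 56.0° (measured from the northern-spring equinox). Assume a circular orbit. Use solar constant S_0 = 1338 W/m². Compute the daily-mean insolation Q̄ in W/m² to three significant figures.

Solar declination: sin δ = sin ε · sin L_s = sin 49.60° × sin 56.0° = 0.63134, so δ = +39.149°.
cos h₀ = −tan(+24.9°) tan(+39.149°) = -0.3779, h₀ = 1.9583 rad.
Bracket: h₀ sin ϕ sin δ + cos ϕ cos δ sin h₀ = 1.9583×0.42104×0.63134 + 0.90704×0.77550×0.92585 = 0.520554 + 0.651252 = 1.171806.
Q̄ = (S_0/π) × [bracket] = (1338/π) × 1.171806 = 499.1 W/m².

Q̄ ≈ 499 W/m²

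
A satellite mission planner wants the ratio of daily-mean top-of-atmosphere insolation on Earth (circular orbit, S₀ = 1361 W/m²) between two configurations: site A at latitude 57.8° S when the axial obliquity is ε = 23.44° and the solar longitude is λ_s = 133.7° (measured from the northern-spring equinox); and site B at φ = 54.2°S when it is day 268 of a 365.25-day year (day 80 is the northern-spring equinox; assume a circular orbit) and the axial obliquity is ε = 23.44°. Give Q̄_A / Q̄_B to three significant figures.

— Configuration A (φ=-57.8°):
Solar declination: sin δ = sin ε · sin λ_s = sin 23.44° × sin 133.7° = 0.28759, so δ = +16.714°.
cos H₀ = −tan(-57.8°) tan(+16.714°) = 0.4768, H₀ = 1.0738 rad.
Bracket: H₀ sin φ sin δ + cos φ cos δ sin H₀ = 1.0738×-0.84619×0.28759 + 0.53288×0.95775×0.87900 = -0.261315 + 0.448612 = 0.187297.
Q̄ = (S₀/π) × [bracket] = (1361/π) × 0.187297 = 81.141 W/m².
— Configuration B (φ=-54.2°):
Solar longitude: λ_s = 360° × (268 − 80)/365.25 = 185.298°.
sin δ = sin 23.44° × sin 185.298° = -0.03673, so δ = -2.105°.
cos H₀ = −tan(-54.2°) tan(-2.105°) = -0.0510, H₀ = 1.6218 rad.
Bracket: H₀ sin φ sin δ + cos φ cos δ sin H₀ = 1.6218×-0.81106×-0.03673 + 0.58496×0.99933×0.99870 = 0.048314 + 0.583808 = 0.632122.
Q̄ = (S₀/π) × [bracket] = (1361/π) × 0.632122 = 273.85 W/m².
Ratio Q̄_A / Q̄_B = 81.141 / 273.85 = 0.2963.

Q̄_A / Q̄_B ≈ 0.296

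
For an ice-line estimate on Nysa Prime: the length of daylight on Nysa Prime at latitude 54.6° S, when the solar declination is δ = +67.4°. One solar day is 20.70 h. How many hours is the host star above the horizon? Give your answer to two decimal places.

0.00 h

cos h₀ = −tan ϕ · tan δ = 3.3804 ≥ 1, so the host star never rises (polar night) and h₀ = 0.
Daylight = 2h₀/(2π) × 20.70 h = (0.0000/π) × 20.70 = 0.00 h.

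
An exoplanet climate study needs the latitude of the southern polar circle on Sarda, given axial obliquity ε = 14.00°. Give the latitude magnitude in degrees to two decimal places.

76.00°

The polar circle is the lowest latitude that experiences at least one full rotation of continuous darkness at the northern-summer solstice; it lies at |ϕ| = 90° − ε = 90° − 14.00° = 76.00°.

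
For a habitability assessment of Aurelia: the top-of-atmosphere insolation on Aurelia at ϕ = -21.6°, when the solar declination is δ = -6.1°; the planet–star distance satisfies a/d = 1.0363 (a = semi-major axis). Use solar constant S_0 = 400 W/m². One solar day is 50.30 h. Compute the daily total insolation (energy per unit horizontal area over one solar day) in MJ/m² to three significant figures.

cos h₀ = −tan(-21.6°) tan(-6.100°) = -0.0423, h₀ = 1.6131 rad.
Bracket: h₀ sin ϕ sin δ + cos ϕ cos δ sin h₀ = 1.6131×-0.36812×-0.10626 + 0.92978×0.99434×0.99910 = 0.063099 + 0.923685 = 0.986784.
Inverse-square distance factor (a/d)² = 1.0363² = 1.073918.
Q̄ = (S_0/π) × 1.073918 × [bracket] = (400/π) × 1.073918 × 0.986784 = 134.93 W/m².
Daily total = Q̄ × 50.30 h × 3600 s/h = 134.93 × 50.30 × 3600 / 10⁶ = 24.43 MJ/m².

24.4 MJ/m²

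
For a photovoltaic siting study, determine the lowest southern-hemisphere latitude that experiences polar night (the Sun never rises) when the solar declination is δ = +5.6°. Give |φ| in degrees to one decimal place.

Polar night requires cos H₀ = −tan φ tan δ ≥ 1, i.e. tan φ tan δ ≤ −1.
The boundary is |tan φ| · |tan δ| = 1, so |φ| = 90° − |δ| = 90° − 5.6° = 84.4° in the southern hemisphere.

|φ| = 84.4°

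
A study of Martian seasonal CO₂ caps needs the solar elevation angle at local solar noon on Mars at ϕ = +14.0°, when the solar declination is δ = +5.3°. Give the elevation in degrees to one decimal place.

At local noon the hour angle is zero, so the zenith angle equals |ϕ − δ| = |+14.0° − (+5.300°)| = 8.700°.
Elevation = 90° − 8.700° = 81.3°.

81.3°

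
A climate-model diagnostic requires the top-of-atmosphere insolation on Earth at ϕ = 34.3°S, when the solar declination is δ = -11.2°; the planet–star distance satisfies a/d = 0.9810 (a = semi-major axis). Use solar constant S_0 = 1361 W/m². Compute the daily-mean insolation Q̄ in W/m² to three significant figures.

Q̄ ≈ 413 W/m²

cos h₀ = −tan(-34.3°) tan(-11.200°) = -0.1351, h₀ = 1.7063 rad.
Bracket: h₀ sin ϕ sin δ + cos ϕ cos δ sin h₀ = 1.7063×-0.56353×-0.19423 + 0.82610×0.98096×0.99084 = 0.186762 + 0.802948 = 0.989710.
Inverse-square distance factor (a/d)² = 0.9810² = 0.962361.
Q̄ = (S_0/π) × 0.962361 × [bracket] = (1361/π) × 0.962361 × 0.989710 = 412.6 W/m².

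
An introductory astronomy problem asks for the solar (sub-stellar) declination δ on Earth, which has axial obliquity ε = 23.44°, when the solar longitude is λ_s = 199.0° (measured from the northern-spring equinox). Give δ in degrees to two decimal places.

sin δ = sin ε · sin λ_s = sin 23.44° × sin 199.0° = -0.129507.
δ = arcsin(-0.129507) = -7.44°.

δ = -7.44°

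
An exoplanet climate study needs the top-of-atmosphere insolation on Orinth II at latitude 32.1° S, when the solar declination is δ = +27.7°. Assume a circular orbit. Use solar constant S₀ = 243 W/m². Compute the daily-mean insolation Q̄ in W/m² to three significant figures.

Q̄ ≈ 31.2 W/m²

cos H₀ = −tan(-32.1°) tan(+27.700°) = 0.3293, H₀ = 1.2352 rad.
Bracket: H₀ sin φ sin δ + cos φ cos δ sin H₀ = 1.2352×-0.53140×0.46484 + 0.84712×0.88539×0.94421 = -0.305114 + 0.708187 = 0.403073.
Q̄ = (S₀/π) × [bracket] = (243/π) × 0.403073 = 31.18 W/m².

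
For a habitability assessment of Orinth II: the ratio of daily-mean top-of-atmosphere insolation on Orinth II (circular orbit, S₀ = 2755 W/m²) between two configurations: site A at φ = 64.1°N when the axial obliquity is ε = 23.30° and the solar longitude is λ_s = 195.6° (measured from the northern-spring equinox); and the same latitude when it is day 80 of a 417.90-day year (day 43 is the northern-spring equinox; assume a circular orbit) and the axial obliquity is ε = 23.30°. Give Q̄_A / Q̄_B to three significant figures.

— Configuration A (φ=+64.1°):
Solar declination: sin δ = sin ε · sin λ_s = sin 23.30° × sin 195.6° = -0.10637, so δ = -6.106°.
cos H₀ = −tan(+64.1°) tan(-6.106°) = 0.2203, H₀ = 1.3487 rad.
Bracket: H₀ sin φ sin δ + cos φ cos δ sin H₀ = 1.3487×0.89956×-0.10637 + 0.43680×0.99433×0.97543 = -0.129052 + 0.423652 = 0.294600.
Q̄ = (S₀/π) × [bracket] = (2755/π) × 0.294600 = 258.35 W/m².
— Configuration B (φ=+64.1°):
Solar longitude: λ_s = 360° × (80 − 43)/417.90 = 31.874°.
sin δ = sin 23.30° × sin 31.874° = 0.20887, so δ = +12.056°.
cos H₀ = −tan(+64.1°) tan(+12.056°) = -0.4398, H₀ = 2.0262 rad.
Bracket: H₀ sin φ sin δ + cos φ cos δ sin H₀ = 2.0262×0.89956×0.20887 + 0.43680×0.97794×0.89807 = 0.380705 + 0.383623 = 0.764328.
Q̄ = (S₀/π) × [bracket] = (2755/π) × 0.764328 = 670.27 W/m².
Ratio Q̄_A / Q̄_B = 258.35 / 670.27 = 0.3854.

Q̄_A / Q̄_B ≈ 0.385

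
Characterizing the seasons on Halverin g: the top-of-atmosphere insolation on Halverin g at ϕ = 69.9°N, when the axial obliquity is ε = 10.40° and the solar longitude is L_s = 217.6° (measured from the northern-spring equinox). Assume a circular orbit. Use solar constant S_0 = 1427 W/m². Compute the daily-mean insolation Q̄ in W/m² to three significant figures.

Solar declination: sin δ = sin ε · sin L_s = sin 10.40° × sin 217.6° = -0.11014, so δ = -6.324°.
cos h₀ = −tan(+69.9°) tan(-6.324°) = 0.3028, h₀ = 1.2631 rad.
Bracket: h₀ sin ϕ sin δ + cos ϕ cos δ sin h₀ = 1.2631×0.93909×-0.11014 + 0.34366×0.99392×0.95305 = -0.130644 + 0.325534 = 0.194890.
Q̄ = (S_0/π) × [bracket] = (1427/π) × 0.194890 = 88.52 W/m².

Q̄ ≈ 88.5 W/m²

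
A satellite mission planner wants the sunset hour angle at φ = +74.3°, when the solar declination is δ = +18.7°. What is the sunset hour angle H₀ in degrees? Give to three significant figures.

H₀ = 180°

Sunrise equation: cos H₀ = −tan φ · tan δ = -1.2042 ≤ −1, so the Sun never sets (polar day) and H₀ = π.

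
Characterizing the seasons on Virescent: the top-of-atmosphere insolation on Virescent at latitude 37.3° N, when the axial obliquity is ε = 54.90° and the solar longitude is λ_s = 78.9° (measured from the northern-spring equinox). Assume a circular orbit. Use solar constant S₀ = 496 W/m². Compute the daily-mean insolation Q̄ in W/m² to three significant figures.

Solar declination: sin δ = sin ε · sin λ_s = sin 54.90° × sin 78.9° = 0.80284, so δ = +53.403°.
cos H₀ = −tan(+37.3°) tan(+53.403°) = -1.0259 ≤ −1 ⇒ polar day, H₀ = π.
Bracket: H₀ sin φ sin δ + cos φ cos δ sin H₀ = 3.1416×0.60599×0.80284 + 0.79547×0.59619×0.00000 = 1.528429 + 0.000000 = 1.528429.
Q̄ = (S₀/π) × [bracket] = (496/π) × 1.528429 = 241.3 W/m².

Q̄ ≈ 241 W/m²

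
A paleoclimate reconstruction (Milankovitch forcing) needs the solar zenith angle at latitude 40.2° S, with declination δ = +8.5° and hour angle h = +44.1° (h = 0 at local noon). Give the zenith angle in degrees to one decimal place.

θ_z = 63.4°

cos θ_z = sin ϕ sin δ + cos ϕ cos δ cos h = -0.095405 + 0.542477 = 0.447072.
θ_z = arccos(0.447072) = 63.4°.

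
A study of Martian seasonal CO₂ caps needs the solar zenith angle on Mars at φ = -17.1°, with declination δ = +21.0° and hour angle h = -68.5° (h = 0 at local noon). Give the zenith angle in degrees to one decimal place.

θ_z = 77.2°

cos θ_z = sin φ sin δ + cos φ cos δ cos h = -0.105375 + 0.327033 = 0.221658.
θ_z = arccos(0.221658) = 77.2°.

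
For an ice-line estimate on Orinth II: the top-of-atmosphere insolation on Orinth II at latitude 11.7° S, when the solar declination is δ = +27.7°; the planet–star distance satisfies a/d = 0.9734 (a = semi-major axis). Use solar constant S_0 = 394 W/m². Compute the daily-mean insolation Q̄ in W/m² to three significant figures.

cos h₀ = −tan(-11.7°) tan(+27.700°) = 0.1087, h₀ = 1.4619 rad.
Bracket: h₀ sin ϕ sin δ + cos ϕ cos δ sin h₀ = 1.4619×-0.20279×0.46484 + 0.97922×0.88539×0.99407 = -0.137806 + 0.861850 = 0.724044.
Inverse-square distance factor (a/d)² = 0.9734² = 0.947508.
Q̄ = (S_0/π) × 0.947508 × [bracket] = (394/π) × 0.947508 × 0.724044 = 86.04 W/m².

Q̄ ≈ 86.0 W/m²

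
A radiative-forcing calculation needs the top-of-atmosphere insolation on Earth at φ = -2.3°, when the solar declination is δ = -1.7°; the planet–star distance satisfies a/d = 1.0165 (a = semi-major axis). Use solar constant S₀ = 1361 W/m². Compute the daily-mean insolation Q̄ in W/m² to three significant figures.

cos H₀ = −tan(-2.3°) tan(-1.700°) = -0.0012, H₀ = 1.5720 rad.
Bracket: H₀ sin φ sin δ + cos φ cos δ sin H₀ = 1.5720×-0.04013×-0.02967 + 0.99919×0.99956×1.00000 = 0.001872 + 0.998750 = 1.000622.
Inverse-square distance factor (a/d)² = 1.0165² = 1.033272.
Q̄ = (S₀/π) × 1.033272 × [bracket] = (1361/π) × 1.033272 × 1.000622 = 447.9 W/m².

Q̄ ≈ 448 W/m²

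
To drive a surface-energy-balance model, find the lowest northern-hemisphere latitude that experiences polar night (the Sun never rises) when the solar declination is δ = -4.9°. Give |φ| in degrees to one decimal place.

Polar night requires cos H₀ = −tan φ tan δ ≥ 1, i.e. tan φ tan δ ≤ −1.
The boundary is |tan φ| · |tan δ| = 1, so |φ| = 90° − |δ| = 90° − 4.9° = 85.1° in the northern hemisphere.

|φ| = 85.1°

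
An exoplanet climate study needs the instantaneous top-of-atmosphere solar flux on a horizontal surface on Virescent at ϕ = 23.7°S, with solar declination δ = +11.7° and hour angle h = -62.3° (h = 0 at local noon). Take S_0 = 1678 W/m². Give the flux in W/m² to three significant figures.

cos θ_z = sin ϕ sin δ + cos ϕ cos δ cos h = -0.081510 + 0.416795 = 0.335285.
Flux = S_0 · cos θ_z = 1678 × 0.335285 = 562.6 W/m².

563 W/m²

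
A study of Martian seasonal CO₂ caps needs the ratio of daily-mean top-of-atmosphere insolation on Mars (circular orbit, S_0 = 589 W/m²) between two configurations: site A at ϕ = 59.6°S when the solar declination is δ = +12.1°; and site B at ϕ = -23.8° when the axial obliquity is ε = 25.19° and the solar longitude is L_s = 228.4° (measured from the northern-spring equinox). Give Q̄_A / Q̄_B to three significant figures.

Q̄_A / Q̄_B ≈ 0.226

— Configuration A (ϕ=-59.6°):
cos h₀ = −tan(-59.6°) tan(+12.100°) = 0.3654, h₀ = 1.1967 rad.
Bracket: h₀ sin ϕ sin δ + cos ϕ cos δ sin h₀ = 1.1967×-0.86251×0.20962 + 0.50603×0.97778×0.93085 = -0.216363 + 0.460572 = 0.244209.
Q̄ = (S_0/π) × [bracket] = (589/π) × 0.244209 = 45.785 W/m².
— Configuration B (ϕ=-23.8°):
Solar declination: sin δ = sin ε · sin L_s = sin 25.19° × sin 228.4° = -0.31828, so δ = -18.559°.
cos h₀ = −tan(-23.8°) tan(-18.559°) = -0.1481, h₀ = 1.7194 rad.
Bracket: h₀ sin ϕ sin δ + cos ϕ cos δ sin h₀ = 1.7194×-0.40355×-0.31828 + 0.91496×0.94800×0.98898 = 0.220843 + 0.857824 = 1.078667.
Q̄ = (S_0/π) × [bracket] = (589/π) × 1.078667 = 202.23 W/m².
Ratio Q̄_A / Q̄_B = 45.785 / 202.23 = 0.2264.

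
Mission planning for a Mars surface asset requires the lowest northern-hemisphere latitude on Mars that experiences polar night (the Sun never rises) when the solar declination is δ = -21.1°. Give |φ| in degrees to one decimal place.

|φ| = 68.9°

Polar night requires cos H₀ = −tan φ tan δ ≥ 1, i.e. tan φ tan δ ≤ −1.
The boundary is |tan φ| · |tan δ| = 1, so |φ| = 90° − |δ| = 90° − 21.1° = 68.9° in the northern hemisphere.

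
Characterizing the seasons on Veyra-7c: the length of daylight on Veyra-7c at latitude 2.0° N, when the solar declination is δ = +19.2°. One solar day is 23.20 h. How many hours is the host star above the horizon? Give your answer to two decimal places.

cos h₀ = −tan ϕ · tan δ = −tan(+2.0°) × tan(+19.200°) = -0.0122, so h₀ = 1.5830 rad = 90.70°.
Daylight = 2h₀/(2π) × 23.20 h = (1.5830/π) × 23.20 = 11.69 h.

11.69 h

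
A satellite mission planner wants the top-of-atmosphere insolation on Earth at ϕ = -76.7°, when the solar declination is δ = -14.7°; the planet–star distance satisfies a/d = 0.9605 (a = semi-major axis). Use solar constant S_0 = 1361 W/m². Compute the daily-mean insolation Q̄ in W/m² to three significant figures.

cos h₀ = −tan(-76.7°) tan(-14.700°) = -1.1098 ≤ −1 ⇒ polar day, h₀ = π.
Bracket: h₀ sin ϕ sin δ + cos ϕ cos δ sin h₀ = 3.1416×-0.97318×-0.25376 + 0.23005×0.96727×0.00000 = 0.775831 + 0.000000 = 0.775831.
Inverse-square distance factor (a/d)² = 0.9605² = 0.922560.
Q̄ = (S_0/π) × 0.922560 × [bracket] = (1361/π) × 0.922560 × 0.775831 = 310.1 W/m².

Q̄ ≈ 310 W/m²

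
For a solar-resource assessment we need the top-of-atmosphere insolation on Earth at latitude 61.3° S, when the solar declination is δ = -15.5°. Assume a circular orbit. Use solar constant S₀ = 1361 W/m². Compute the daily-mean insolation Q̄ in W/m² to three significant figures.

Q̄ ≈ 386 W/m²

cos H₀ = −tan(-61.3°) tan(-15.500°) = -0.5065, H₀ = 2.1020 rad.
Bracket: H₀ sin φ sin δ + cos φ cos δ sin H₀ = 2.1020×-0.87715×-0.26724 + 0.48022×0.96363×0.86221 = 0.492729 + 0.398991 = 0.891720.
Q̄ = (S₀/π) × [bracket] = (1361/π) × 0.891720 = 386.3 W/m².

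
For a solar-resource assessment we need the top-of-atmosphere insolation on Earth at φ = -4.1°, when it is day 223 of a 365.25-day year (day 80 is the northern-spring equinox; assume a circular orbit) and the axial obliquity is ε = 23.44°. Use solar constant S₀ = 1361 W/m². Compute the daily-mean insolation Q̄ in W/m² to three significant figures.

Solar longitude: λ_s = 360° × (223 − 80)/365.25 = 140.945°.
sin δ = sin 23.44° × sin 140.945° = 0.25064, so δ = +14.515°.
cos H₀ = −tan(-4.1°) tan(+14.515°) = 0.0186, H₀ = 1.5522 rad.
Bracket: H₀ sin φ sin δ + cos φ cos δ sin H₀ = 1.5522×-0.07150×0.25064 + 0.99744×0.96808×0.99983 = -0.027817 + 0.965438 = 0.937621.
Q̄ = (S₀/π) × [bracket] = (1361/π) × 0.937621 = 406.2 W/m².

Q̄ ≈ 406 W/m²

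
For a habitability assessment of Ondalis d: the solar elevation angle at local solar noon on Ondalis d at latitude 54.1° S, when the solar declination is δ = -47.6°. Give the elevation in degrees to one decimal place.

At local noon the hour angle is zero, so the zenith angle equals |φ − δ| = |-54.1° − (-47.600°)| = 6.500°.
Elevation = 90° − 6.500° = 83.5°.

83.5°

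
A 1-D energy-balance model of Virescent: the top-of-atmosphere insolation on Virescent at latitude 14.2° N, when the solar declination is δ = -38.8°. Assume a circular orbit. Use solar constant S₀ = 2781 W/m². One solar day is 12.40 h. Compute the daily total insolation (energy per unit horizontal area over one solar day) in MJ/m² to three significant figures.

20.9 MJ/m²

cos H₀ = −tan(+14.2°) tan(-38.800°) = 0.2034, H₀ = 1.3659 rad.
Bracket: H₀ sin φ sin δ + cos φ cos δ sin H₀ = 1.3659×0.24531×-0.62660 + 0.96945×0.77934×0.97909 = -0.209954 + 0.739733 = 0.529779.
Q̄ = (S₀/π) × [bracket] = (2781/π) × 0.529779 = 468.97 W/m².
Daily total = Q̄ × 12.40 h × 3600 s/h = 468.97 × 12.40 × 3600 / 10⁶ = 20.93 MJ/m².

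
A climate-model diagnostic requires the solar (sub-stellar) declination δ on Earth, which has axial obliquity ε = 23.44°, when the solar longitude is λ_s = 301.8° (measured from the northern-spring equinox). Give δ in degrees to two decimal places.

sin δ = sin ε · sin λ_s = sin 23.44° × sin 301.8° = -0.338078.
δ = arcsin(-0.338078) = -19.76°.

δ = -19.76°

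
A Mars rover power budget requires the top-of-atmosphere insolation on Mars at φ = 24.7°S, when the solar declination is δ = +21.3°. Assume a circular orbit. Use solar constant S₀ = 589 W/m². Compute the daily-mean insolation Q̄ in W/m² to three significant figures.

Q̄ ≈ 117 W/m²

cos H₀ = −tan(-24.7°) tan(+21.300°) = 0.1793, H₀ = 1.3905 rad.
Bracket: H₀ sin φ sin δ + cos φ cos δ sin H₀ = 1.3905×-0.41787×0.36325 + 0.90851×0.93169×0.98379 = -0.211066 + 0.832729 = 0.621663.
Q̄ = (S₀/π) × [bracket] = (589/π) × 0.621663 = 116.6 W/m².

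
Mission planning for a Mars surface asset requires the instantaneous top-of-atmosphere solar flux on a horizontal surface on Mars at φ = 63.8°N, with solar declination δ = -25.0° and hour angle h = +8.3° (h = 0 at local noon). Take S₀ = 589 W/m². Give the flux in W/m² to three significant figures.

9.87 W/m²

cos θ_z = sin φ sin δ + cos φ cos δ cos h = -0.379198 + 0.395949 = 0.016751.
Flux = S₀ · cos θ_z = 589 × 0.016751 = 9.866 W/m².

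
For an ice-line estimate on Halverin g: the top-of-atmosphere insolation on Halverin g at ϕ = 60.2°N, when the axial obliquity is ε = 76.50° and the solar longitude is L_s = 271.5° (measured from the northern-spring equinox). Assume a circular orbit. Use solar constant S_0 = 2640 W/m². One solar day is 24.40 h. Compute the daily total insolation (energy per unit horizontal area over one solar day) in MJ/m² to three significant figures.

0.00 MJ/m²

Solar declination: sin δ = sin ε · sin L_s = sin 76.50° × sin 271.5° = -0.97204, so δ = -76.418°.
cos h₀ = −tan(+60.2°) tan(-76.418°) = 7.2277 ≥ 1 ⇒ polar night, h₀ = 0 and Q̄ = 0.
Daily total = Q̄ × 24.40 h × 3600 s/h = 0.00 MJ/m².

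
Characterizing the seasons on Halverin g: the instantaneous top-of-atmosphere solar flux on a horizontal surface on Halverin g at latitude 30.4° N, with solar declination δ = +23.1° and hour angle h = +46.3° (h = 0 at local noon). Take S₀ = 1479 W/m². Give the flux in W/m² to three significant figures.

cos θ_z = sin φ sin δ + cos φ cos δ cos h = 0.198536 + 0.548118 = 0.746654.
Flux = S₀ · cos θ_z = 1479 × 0.746654 = 1104 W/m².

1.10e+03 W/m²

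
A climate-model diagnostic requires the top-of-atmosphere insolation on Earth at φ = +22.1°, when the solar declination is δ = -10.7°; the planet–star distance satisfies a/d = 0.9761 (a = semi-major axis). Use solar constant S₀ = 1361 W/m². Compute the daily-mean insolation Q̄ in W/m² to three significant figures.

cos H₀ = −tan(+22.1°) tan(-10.700°) = 0.0767, H₀ = 1.4940 rad.
Bracket: H₀ sin φ sin δ + cos φ cos δ sin H₀ = 1.4940×0.37622×-0.18567 + 0.92653×0.98261×0.99705 = -0.104360 + 0.907732 = 0.803372.
Inverse-square distance factor (a/d)² = 0.9761² = 0.952771.
Q̄ = (S₀/π) × 0.952771 × [bracket] = (1361/π) × 0.952771 × 0.803372 = 331.6 W/m².

Q̄ ≈ 332 W/m²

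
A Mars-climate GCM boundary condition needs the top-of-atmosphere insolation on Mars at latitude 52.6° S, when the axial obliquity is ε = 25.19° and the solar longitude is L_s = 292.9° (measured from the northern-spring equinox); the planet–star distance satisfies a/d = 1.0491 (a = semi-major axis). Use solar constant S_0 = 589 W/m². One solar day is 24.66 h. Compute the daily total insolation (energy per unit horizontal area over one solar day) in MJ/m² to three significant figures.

Solar declination: sin δ = sin ε · sin L_s = sin 25.19° × sin 292.9° = -0.39208, so δ = -23.084°.
cos h₀ = −tan(-52.6°) tan(-23.084°) = -0.5574, h₀ = 2.1621 rad.
Bracket: h₀ sin ϕ sin δ + cos ϕ cos δ sin h₀ = 2.1621×-0.79441×-0.39208 + 0.60738×0.91993×0.83021 = 0.673434 + 0.463877 = 1.137311.
Inverse-square distance factor (a/d)² = 1.0491² = 1.100611.
Q̄ = (S_0/π) × 1.100611 × [bracket] = (589/π) × 1.100611 × 1.137311 = 234.68 W/m².
Daily total = Q̄ × 24.66 h × 3600 s/h = 234.68 × 24.66 × 3600 / 10⁶ = 20.83 MJ/m².

20.8 MJ/m²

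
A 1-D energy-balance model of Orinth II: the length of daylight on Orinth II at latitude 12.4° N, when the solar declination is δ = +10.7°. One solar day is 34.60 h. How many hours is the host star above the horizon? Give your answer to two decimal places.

17.76 h

cos H₀ = −tan φ · tan δ = −tan(+12.4°) × tan(+10.700°) = -0.0415, so H₀ = 1.6124 rad = 92.38°.
Daylight = 2H₀/(2π) × 34.60 h = (1.6124/π) × 34.60 = 17.76 h.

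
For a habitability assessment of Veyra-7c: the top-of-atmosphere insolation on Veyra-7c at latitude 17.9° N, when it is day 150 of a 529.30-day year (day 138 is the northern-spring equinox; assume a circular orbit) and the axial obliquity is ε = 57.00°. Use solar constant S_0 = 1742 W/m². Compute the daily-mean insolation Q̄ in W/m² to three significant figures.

Solar longitude: L_s = 360° × (150 − 138)/529.30 = 8.162°.
sin δ = sin 57.00° × sin 8.162° = 0.11906, so δ = +6.838°.
cos h₀ = −tan(+17.9°) tan(+6.838°) = -0.0387, h₀ = 1.6095 rad.
Bracket: h₀ sin ϕ sin δ + cos ϕ cos δ sin h₀ = 1.6095×0.30736×0.11906 + 0.95159×0.99289×0.99925 = 0.058898 + 0.944116 = 1.003014.
Q̄ = (S_0/π) × [bracket] = (1742/π) × 1.003014 = 556.2 W/m².

Q̄ ≈ 556 W/m²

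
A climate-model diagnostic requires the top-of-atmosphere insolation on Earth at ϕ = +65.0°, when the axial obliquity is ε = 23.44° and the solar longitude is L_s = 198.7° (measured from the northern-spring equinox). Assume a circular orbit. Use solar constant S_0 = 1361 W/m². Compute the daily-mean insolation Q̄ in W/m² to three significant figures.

Q̄ ≈ 110 W/m²

Solar declination: sin δ = sin ε · sin L_s = sin 23.44° × sin 198.7° = -0.12754, so δ = -7.327°.
cos h₀ = −tan(+65.0°) tan(-7.327°) = 0.2758, h₀ = 1.2914 rad.
Bracket: h₀ sin ϕ sin δ + cos ϕ cos δ sin h₀ = 1.2914×0.90631×-0.12754 + 0.42262×0.99183×0.96123 = -0.149274 + 0.402916 = 0.253642.
Q̄ = (S_0/π) × [bracket] = (1361/π) × 0.253642 = 109.9 W/m².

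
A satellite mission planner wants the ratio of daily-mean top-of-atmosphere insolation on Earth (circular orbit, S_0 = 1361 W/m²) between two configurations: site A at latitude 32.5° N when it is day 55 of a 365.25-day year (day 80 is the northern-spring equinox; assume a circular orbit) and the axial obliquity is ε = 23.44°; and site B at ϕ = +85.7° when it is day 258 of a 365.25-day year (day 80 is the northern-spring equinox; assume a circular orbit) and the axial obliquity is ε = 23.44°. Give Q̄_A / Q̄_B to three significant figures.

Q̄_A / Q̄_B ≈ 5.31

— Configuration A (ϕ=+32.5°):
Solar longitude: L_s = 360° × (55 − 80)/365.25 = -24.641°, i.e. -24.641° + 360° = 335.359°.
sin δ = sin 23.44° × sin 335.359° = -0.16585, so δ = -9.547°.
cos h₀ = −tan(+32.5°) tan(-9.547°) = 0.1071, h₀ = 1.4634 rad.
Bracket: h₀ sin ϕ sin δ + cos ϕ cos δ sin h₀ = 1.4634×0.53730×-0.16585 + 0.84339×0.98615×0.99424 = -0.130405 + 0.826918 = 0.696513.
Q̄ = (S_0/π) × [bracket] = (1361/π) × 0.696513 = 301.74 W/m².
— Configuration B (ϕ=+85.7°):
Solar longitude: L_s = 360° × (258 − 80)/365.25 = 175.441°.
sin δ = sin 23.44° × sin 175.441° = 0.03162, so δ = +1.812°.
cos h₀ = −tan(+85.7°) tan(+1.812°) = -0.4207, h₀ = 2.0050 rad.
Bracket: h₀ sin ϕ sin δ + cos ϕ cos δ sin h₀ = 2.0050×0.99719×0.03162 + 0.07498×0.99950×0.90721 = 0.063220 + 0.067989 = 0.131209.
Q̄ = (S_0/π) × [bracket] = (1361/π) × 0.131209 = 56.842 W/m².
Ratio Q̄_A / Q̄_B = 301.74 / 56.842 = 5.308.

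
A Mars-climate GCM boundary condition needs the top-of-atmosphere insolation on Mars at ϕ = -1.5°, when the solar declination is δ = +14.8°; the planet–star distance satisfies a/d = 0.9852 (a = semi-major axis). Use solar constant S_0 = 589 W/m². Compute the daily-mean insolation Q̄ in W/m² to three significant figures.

cos h₀ = −tan(-1.5°) tan(+14.800°) = 0.0069, h₀ = 1.5639 rad.
Bracket: h₀ sin ϕ sin δ + cos ϕ cos δ sin h₀ = 1.5639×-0.02618×0.25545 + 0.99966×0.96682×0.99998 = -0.010459 + 0.966472 = 0.956013.
Inverse-square distance factor (a/d)² = 0.9852² = 0.970619.
Q̄ = (S_0/π) × 0.970619 × [bracket] = (589/π) × 0.970619 × 0.956013 = 174.0 W/m².

Q̄ ≈ 174 W/m²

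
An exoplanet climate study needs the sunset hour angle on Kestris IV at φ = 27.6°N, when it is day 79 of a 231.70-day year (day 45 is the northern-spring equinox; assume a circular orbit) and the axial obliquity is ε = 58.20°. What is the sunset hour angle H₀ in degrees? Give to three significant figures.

Solar longitude: λ_s = 360° × (79 − 45)/231.70 = 52.827°.
sin δ = sin 58.20° × sin 52.827° = 0.67721, so δ = +42.626°.
cos H₀ = −tan φ · tan δ = −tan(+27.6°) × tan(+42.626°) = -0.4812, so H₀ = 2.0728 rad = 118.76°.

H₀ = 119°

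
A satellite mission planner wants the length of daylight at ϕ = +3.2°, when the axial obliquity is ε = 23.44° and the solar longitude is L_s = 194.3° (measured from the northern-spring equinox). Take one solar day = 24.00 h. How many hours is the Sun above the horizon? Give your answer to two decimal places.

11.96 h

Solar declination: sin δ = sin ε · sin L_s = sin 23.44° × sin 194.3° = -0.09825, so δ = -5.639°.
cos h₀ = −tan ϕ · tan δ = −tan(+3.2°) × tan(-5.639°) = 0.0055, so h₀ = 1.5653 rad = 89.68°.
Daylight = 2h₀/(2π) × 24.00 h = (1.5653/π) × 24.00 = 11.96 h.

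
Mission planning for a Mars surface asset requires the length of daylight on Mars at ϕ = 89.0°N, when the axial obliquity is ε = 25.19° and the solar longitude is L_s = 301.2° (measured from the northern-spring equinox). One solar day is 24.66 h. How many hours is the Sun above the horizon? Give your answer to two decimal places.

0.00 h

Solar declination: sin δ = sin ε · sin L_s = sin 25.19° × sin 301.2° = -0.36406, so δ = -21.350°.
cos h₀ = −tan ϕ · tan δ = 22.3938 ≥ 1, so the Sun never rises (polar night) and h₀ = 0.
Daylight = 2h₀/(2π) × 24.66 h = (0.0000/π) × 24.66 = 0.00 h.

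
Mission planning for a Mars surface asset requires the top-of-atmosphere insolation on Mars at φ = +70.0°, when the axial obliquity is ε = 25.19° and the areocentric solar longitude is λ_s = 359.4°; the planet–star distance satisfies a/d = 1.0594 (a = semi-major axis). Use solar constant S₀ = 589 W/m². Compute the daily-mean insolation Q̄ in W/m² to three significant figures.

Q̄ ≈ 70.6 W/m²

sin δ = sin 25.19° × sin 359.4° = -0.00446, so δ = -0.255°.
cos H₀ = −tan(+70.0°) tan(-0.255°) = 0.0122, H₀ = 1.5586 rad.
Bracket: H₀ sin φ sin δ + cos φ cos δ sin H₀ = 1.5586×0.93969×-0.00446 + 0.34202×0.99999×0.99993 = -0.006532 + 0.341993 = 0.335461.
Inverse-square distance factor (a/d)² = 1.0594² = 1.122328.
Q̄ = (S₀/π) × 1.122328 × [bracket] = (589/π) × 1.122328 × 0.335461 = 70.59 W/m².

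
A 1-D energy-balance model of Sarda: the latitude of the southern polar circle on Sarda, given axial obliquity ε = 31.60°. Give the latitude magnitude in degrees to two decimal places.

The polar circle is the lowest latitude that experiences at least one full rotation of continuous darkness at the northern-summer solstice; it lies at |φ| = 90° − ε = 90° − 31.60° = 58.40°.

58.40°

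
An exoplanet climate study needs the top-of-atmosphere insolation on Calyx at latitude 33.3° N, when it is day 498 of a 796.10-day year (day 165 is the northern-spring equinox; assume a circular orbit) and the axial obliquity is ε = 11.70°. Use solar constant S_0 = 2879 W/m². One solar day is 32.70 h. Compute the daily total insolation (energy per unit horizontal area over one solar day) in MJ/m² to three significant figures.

99.2 MJ/m²

Solar longitude: L_s = 360° × (498 − 165)/796.10 = 150.584°.
sin δ = sin 11.70° × sin 150.584° = 0.09960, so δ = +5.716°.
cos h₀ = −tan(+33.3°) tan(+5.716°) = -0.0658, h₀ = 1.6366 rad.
Bracket: h₀ sin ϕ sin δ + cos ϕ cos δ sin h₀ = 1.6366×0.54902×0.09960 + 0.83581×0.99503×0.99784 = 0.089493 + 0.829860 = 0.919353.
Q̄ = (S_0/π) × [bracket] = (2879/π) × 0.919353 = 842.51 W/m².
Daily total = Q̄ × 32.70 h × 3600 s/h = 842.51 × 32.70 × 3600 / 10⁶ = 99.18 MJ/m².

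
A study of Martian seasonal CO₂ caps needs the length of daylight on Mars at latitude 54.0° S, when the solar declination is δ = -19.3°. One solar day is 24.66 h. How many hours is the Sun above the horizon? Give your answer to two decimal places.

16.28 h

cos h₀ = −tan ϕ · tan δ = −tan(-54.0°) × tan(-19.300°) = -0.4820, so h₀ = 2.0737 rad = 118.82°.
Daylight = 2h₀/(2π) × 24.66 h = (2.0737/π) × 24.66 = 16.28 h.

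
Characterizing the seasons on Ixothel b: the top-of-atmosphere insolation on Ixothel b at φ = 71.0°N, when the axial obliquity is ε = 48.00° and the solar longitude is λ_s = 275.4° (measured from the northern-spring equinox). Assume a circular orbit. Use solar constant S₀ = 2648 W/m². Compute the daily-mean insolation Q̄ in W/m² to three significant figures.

Q̄ ≈ 0.00 W/m²

Solar declination: sin δ = sin ε · sin λ_s = sin 48.00° × sin 275.4° = -0.73985, so δ = -47.718°.
cos H₀ = −tan(+71.0°) tan(-47.718°) = 3.1937 ≥ 1 ⇒ polar night, H₀ = 0 and Q̄ = 0.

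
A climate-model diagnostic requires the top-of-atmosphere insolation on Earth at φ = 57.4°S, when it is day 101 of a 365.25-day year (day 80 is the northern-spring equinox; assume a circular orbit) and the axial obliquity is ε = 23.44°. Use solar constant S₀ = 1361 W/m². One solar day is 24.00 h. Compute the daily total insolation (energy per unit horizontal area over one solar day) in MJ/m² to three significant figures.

13.5 MJ/m²

Solar longitude: λ_s = 360° × (101 − 80)/365.25 = 20.698°.
sin δ = sin 23.44° × sin 20.698° = 0.14060, so δ = +8.082°.
cos H₀ = −tan(-57.4°) tan(+8.082°) = 0.2220, H₀ = 1.3469 rad.
Bracket: H₀ sin φ sin δ + cos φ cos δ sin H₀ = 1.3469×-0.84245×0.14060 + 0.53877×0.99007×0.97504 = -0.159538 + 0.520106 = 0.360568.
Q̄ = (S₀/π) × [bracket] = (1361/π) × 0.360568 = 156.21 W/m².
Daily total = Q̄ × 24.00 h × 3600 s/h = 156.21 × 24.00 × 3600 / 10⁶ = 13.50 MJ/m².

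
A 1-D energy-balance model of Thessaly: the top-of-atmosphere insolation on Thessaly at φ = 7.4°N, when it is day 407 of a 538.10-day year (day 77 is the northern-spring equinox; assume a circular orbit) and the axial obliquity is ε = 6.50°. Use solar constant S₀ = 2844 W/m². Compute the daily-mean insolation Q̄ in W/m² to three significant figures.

Q̄ ≈ 882 W/m²

Solar longitude: λ_s = 360° × (407 − 77)/538.10 = 220.777°.
sin δ = sin 6.50° × sin 220.777° = -0.07393, so δ = -4.240°.
cos H₀ = −tan(+7.4°) tan(-4.240°) = 0.0096, H₀ = 1.5612 rad.
Bracket: H₀ sin φ sin δ + cos φ cos δ sin H₀ = 1.5612×0.12880×-0.07393 + 0.99167×0.99726×0.99995 = -0.014866 + 0.988903 = 0.974037.
Q̄ = (S₀/π) × [bracket] = (2844/π) × 0.974037 = 881.8 W/m².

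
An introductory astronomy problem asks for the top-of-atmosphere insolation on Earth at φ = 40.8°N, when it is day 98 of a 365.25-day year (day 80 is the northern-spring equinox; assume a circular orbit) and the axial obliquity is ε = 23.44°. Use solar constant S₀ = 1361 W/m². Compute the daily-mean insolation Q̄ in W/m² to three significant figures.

Q̄ ≈ 381 W/m²

Solar longitude: λ_s = 360° × (98 − 80)/365.25 = 17.741°.
sin δ = sin 23.44° × sin 17.741° = 0.12121, so δ = +6.962°.
cos H₀ = −tan(+40.8°) tan(+6.962°) = -0.1054, H₀ = 1.6764 rad.
Bracket: H₀ sin φ sin δ + cos φ cos δ sin H₀ = 1.6764×0.65342×0.12121 + 0.75700×0.99263×0.99443 = 0.132773 + 0.747235 = 0.880008.
Q̄ = (S₀/π) × [bracket] = (1361/π) × 0.880008 = 381.2 W/m².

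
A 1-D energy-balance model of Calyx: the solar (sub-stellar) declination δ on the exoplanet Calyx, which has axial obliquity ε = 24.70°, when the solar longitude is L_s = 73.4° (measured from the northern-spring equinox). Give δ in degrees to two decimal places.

δ = +23.61°

sin δ = sin ε · sin L_s = sin 24.70° × sin 73.4° = 0.400451.
δ = arcsin(0.400451) = +23.61°.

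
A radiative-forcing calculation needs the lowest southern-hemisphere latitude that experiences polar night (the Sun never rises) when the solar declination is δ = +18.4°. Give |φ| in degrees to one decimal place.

|φ| = 71.6°

Polar night requires cos H₀ = −tan φ tan δ ≥ 1, i.e. tan φ tan δ ≤ −1.
The boundary is |tan φ| · |tan δ| = 1, so |φ| = 90° − |δ| = 90° − 18.4° = 71.6° in the southern hemisphere.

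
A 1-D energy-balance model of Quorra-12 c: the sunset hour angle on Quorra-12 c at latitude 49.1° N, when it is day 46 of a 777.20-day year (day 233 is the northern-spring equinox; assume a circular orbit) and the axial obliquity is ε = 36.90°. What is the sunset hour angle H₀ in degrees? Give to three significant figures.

Solar longitude: λ_s = 360° × (46 − 233)/777.20 = -86.619°, i.e. -86.619° + 360° = 273.381°.
sin δ = sin 36.90° × sin 273.381° = -0.59937, so δ = -36.825°.
cos H₀ = −tan φ · tan δ = −tan(+49.1°) × tan(-36.825°) = 0.8644, so H₀ = 0.5268 rad = 30.18°.

H₀ = 30.2°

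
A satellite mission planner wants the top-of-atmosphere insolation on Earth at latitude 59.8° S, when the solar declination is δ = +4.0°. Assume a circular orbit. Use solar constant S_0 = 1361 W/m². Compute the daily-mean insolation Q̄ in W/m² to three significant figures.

cos h₀ = −tan(-59.8°) tan(+4.000°) = 0.1201, h₀ = 1.4504 rad.
Bracket: h₀ sin ϕ sin δ + cos ϕ cos δ sin h₀ = 1.4504×-0.86427×0.06976 + 0.50302×0.99756×0.99276 = -0.087447 + 0.498160 = 0.410713.
Q̄ = (S_0/π) × [bracket] = (1361/π) × 0.410713 = 177.9 W/m².

Q̄ ≈ 178 W/m²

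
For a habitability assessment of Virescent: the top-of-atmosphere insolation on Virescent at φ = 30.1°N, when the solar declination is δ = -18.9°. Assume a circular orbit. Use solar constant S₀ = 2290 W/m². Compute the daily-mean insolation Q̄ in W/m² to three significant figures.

cos H₀ = −tan(+30.1°) tan(-18.900°) = 0.1985, H₀ = 1.3710 rad.
Bracket: H₀ sin φ sin δ + cos φ cos δ sin H₀ = 1.3710×0.50151×-0.32392 + 0.86515×0.94609×0.98011 = -0.222718 + 0.802230 = 0.579512.
Q̄ = (S₀/π) × [bracket] = (2290/π) × 0.579512 = 422.4 W/m².

Q̄ ≈ 422 W/m²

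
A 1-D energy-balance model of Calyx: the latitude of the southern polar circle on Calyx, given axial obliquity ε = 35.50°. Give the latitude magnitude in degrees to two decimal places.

The polar circle is the lowest latitude that experiences at least one full rotation of continuous darkness at the northern-summer solstice; it lies at |φ| = 90° − ε = 90° − 35.50° = 54.50°.

54.50°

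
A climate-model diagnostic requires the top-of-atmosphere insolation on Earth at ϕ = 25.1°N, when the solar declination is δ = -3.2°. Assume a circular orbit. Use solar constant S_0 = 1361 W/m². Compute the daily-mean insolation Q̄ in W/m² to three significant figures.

cos h₀ = −tan(+25.1°) tan(-3.200°) = 0.0262, h₀ = 1.5446 rad.
Bracket: h₀ sin ϕ sin δ + cos ϕ cos δ sin h₀ = 1.5446×0.42420×-0.05582 + 0.90557×0.99844×0.99966 = -0.036574 + 0.903850 = 0.867276.
Q̄ = (S_0/π) × [bracket] = (1361/π) × 0.867276 = 375.7 W/m².

Q̄ ≈ 376 W/m²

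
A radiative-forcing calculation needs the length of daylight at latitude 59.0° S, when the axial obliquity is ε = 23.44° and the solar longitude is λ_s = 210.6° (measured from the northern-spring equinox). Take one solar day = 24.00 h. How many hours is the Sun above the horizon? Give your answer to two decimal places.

14.68 h

Solar declination: sin δ = sin ε · sin λ_s = sin 23.44° × sin 210.6° = -0.20249, so δ = -11.683°.
cos H₀ = −tan φ · tan δ = −tan(-59.0°) × tan(-11.683°) = -0.3441, so H₀ = 1.9221 rad = 110.13°.
Daylight = 2H₀/(2π) × 24.00 h = (1.9221/π) × 24.00 = 14.68 h.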